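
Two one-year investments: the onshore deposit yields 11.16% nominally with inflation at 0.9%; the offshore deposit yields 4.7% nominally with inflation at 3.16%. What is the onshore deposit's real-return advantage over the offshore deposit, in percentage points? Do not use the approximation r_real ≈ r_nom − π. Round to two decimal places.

The onshore deposit real return: 1.1116/1.009 − 1 = 10.168%.
The offshore deposit real return: 1.047/1.0316 − 1 = 1.493%.
Difference: 10.168 − 1.493 = 8.675 pp.

8.68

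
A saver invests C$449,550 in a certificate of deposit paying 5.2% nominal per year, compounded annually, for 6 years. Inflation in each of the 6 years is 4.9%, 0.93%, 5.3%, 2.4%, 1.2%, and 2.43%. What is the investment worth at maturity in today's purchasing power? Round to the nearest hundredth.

Nominal value at maturity: C$449,550 × (1 + 5.2%)^6 ≈ C$609,357.89.
Price-level factor over 6 years: 1.049 × 1.0093 × 1.053 × 1.024 × 1.012 × 1.0243 ≈ 1.1834005710.
Dividing the nominal maturity value by the price-level factor gives the value in today's money.

C$514,921.07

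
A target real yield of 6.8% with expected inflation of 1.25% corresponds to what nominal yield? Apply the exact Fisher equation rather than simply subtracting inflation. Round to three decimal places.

8.135%

By the Fisher equation, 1 + r_nom = (1 + 6.8%)(1 + 1.25%) = 1.068 × 1.0125 = 1.08135.
So r_nom = 8.135%.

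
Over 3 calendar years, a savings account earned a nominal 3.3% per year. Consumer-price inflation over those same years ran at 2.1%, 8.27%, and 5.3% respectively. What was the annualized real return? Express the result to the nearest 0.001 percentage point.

Cumulative inflation factor: 1.021 × 1.0827 × 1.053 ≈ 1.16402.
Nominal growth factor: 1.10230. Real growth factor = 1.10230 / 1.16402 ≈ 0.94698.
Annualized: 0.94698^(1/3) − 1 ≈ -0.01800.

-1.800%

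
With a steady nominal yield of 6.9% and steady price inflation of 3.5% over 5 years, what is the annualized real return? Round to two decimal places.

3.29%

With constant rates the annual real return is the same each year: (1+6.9%)/(1+3.5%) − 1 = 0.03285.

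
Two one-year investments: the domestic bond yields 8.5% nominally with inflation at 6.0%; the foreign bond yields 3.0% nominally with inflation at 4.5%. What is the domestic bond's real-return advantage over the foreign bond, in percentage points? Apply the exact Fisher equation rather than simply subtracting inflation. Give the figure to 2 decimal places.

3.79

The domestic bond real return: 1.085/1.060 − 1 = 2.358%.
The foreign bond real return: 1.030/1.045 − 1 = -1.435%.
Difference: 2.358 − (-1.435) = 3.793 pp.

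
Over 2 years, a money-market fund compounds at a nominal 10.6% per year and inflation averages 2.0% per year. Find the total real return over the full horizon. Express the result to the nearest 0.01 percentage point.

17.57%

The annual real rate is (1+10.6%)/(1+2.0%) − 1 = 8.4314%.
Compounded over 2 years: (1 + 0.084314)^2 − 1 ≈ 0.17574.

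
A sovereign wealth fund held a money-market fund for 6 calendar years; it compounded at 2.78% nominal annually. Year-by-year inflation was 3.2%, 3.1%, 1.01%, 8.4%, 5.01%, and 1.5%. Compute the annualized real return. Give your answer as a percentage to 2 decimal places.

Cumulative inflation factor: 1.032 × 1.031 × 1.0101 × 1.084 × 1.0501 × 1.015 ≈ 1.24173.
Nominal growth factor: 1.17883. Real growth factor = 1.17883 / 1.24173 ≈ 0.94934.
Annualized: 0.94934^(1/6) − 1 ≈ -0.00863.

-0.86%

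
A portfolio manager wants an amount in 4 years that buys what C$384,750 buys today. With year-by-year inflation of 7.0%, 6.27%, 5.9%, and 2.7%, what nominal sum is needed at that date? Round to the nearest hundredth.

C$475,816.49

Cumulative price-level factor: 1.070 × 1.0627 × 1.059 × 1.027 ≈ 1.2366900368.
The nominal amount required is C$384,750 scaled up by that factor.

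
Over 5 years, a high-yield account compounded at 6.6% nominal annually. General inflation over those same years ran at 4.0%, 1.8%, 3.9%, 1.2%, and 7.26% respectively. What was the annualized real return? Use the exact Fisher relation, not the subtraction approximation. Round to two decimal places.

Cumulative inflation factor: 1.040 × 1.018 × 1.039 × 1.012 × 1.0726 ≈ 1.19403.
Nominal growth factor: 1.37653. Real growth factor = 1.37653 / 1.19403 ≈ 1.15285.
Annualized: 1.15285^(1/5) − 1 ≈ 0.02886.

2.89%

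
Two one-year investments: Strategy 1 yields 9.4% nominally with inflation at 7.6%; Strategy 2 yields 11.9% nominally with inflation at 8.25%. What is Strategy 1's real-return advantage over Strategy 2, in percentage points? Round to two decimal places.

Strategy 1 real return: 1.094/1.076 − 1 = 1.673%.
Strategy 2 real return: 1.119/1.0825 − 1 = 3.372%.
Difference: 1.673 − 3.372 = -1.699 pp.

-1.70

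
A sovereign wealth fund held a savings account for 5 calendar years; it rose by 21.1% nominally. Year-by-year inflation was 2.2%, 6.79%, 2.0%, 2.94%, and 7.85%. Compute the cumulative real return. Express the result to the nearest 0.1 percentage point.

-2.0%

Cumulative inflation factor: 1.022 × 1.0679 × 1.020 × 1.0294 × 1.0785 ≈ 1.23591.
Nominal growth factor: 1.21100. Real growth factor = 1.21100 / 1.23591 ≈ 0.97985.
Total real return ≈ -2.0153%.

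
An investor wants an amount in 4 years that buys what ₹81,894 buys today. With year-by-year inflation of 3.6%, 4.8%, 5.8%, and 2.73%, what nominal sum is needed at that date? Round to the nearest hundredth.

₹96,639.81

Cumulative price-level factor: 1.036 × 1.048 × 1.058 × 1.0273 ≈ 1.1800597401.
Multiplying ₹81,894 by the price-level factor gives the future nominal sum.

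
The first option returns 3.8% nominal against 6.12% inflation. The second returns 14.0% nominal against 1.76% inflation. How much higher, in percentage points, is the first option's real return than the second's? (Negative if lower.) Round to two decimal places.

-14.21

The first option real return: 1.038/1.0612 − 1 = -2.186%.
The second real return: 1.140/1.0176 − 1 = 12.028%.
Difference: -2.186 − 12.028 = -14.214 pp.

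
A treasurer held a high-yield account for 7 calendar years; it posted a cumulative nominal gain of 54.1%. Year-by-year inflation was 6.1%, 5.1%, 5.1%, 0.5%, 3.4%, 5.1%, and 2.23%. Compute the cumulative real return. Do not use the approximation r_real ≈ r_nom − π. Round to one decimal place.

17.8%

Cumulative inflation factor: 1.061 × 1.051 × 1.051 × 1.005 × 1.034 × 1.051 × 1.0223 ≈ 1.30854.
Nominal growth factor: 1.54100. Real growth factor = 1.54100 / 1.30854 ≈ 1.17764.
Total real return ≈ 17.7644%.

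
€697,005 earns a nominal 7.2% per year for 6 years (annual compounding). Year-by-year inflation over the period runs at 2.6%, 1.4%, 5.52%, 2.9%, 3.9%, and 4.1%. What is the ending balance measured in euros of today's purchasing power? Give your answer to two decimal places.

Nominal value at maturity: €697,005 × (1 + 7.2%)^6 ≈ €1,057,802.54.
Price-level factor over 6 years: 1.026 × 1.014 × 1.0552 × 1.029 × 1.039 × 1.041 ≈ 1.2218045838.
The maturity value deflated by that factor is the answer in today's purchasing power.

€865,770.64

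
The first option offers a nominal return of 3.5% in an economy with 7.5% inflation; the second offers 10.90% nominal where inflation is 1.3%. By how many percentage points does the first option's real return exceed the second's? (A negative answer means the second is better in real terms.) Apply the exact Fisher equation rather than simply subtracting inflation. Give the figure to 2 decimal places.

The first option real return: 1.035/1.075 − 1 = -3.721%.
The second real return: 1.1090/1.013 − 1 = 9.477%.
Difference: -3.721 − 9.477 = -13.198 pp.

-13.20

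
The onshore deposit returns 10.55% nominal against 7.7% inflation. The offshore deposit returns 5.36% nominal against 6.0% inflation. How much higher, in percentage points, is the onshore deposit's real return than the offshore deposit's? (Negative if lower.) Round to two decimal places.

3.25

The onshore deposit real return: 1.1055/1.077 − 1 = 2.646%.
The offshore deposit real return: 1.0536/1.060 − 1 = -0.604%.
Difference: 2.646 − (-0.604) = 3.250 pp.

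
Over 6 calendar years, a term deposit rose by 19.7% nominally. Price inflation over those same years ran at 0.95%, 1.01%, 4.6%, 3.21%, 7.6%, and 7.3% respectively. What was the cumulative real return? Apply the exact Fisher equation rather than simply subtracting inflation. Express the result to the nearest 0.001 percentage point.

Cumulative inflation factor: 1.0095 × 1.0101 × 1.046 × 1.0321 × 1.076 × 1.073 ≈ 1.27097.
Nominal growth factor: 1.19700. Real growth factor = 1.19700 / 1.27097 ≈ 0.94180.
Total real return ≈ -5.8201%.

-5.820%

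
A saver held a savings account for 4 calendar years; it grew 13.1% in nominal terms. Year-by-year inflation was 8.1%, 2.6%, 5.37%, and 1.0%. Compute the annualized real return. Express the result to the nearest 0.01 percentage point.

Cumulative inflation factor: 1.081 × 1.026 × 1.0537 × 1.010 ≈ 1.18035.
Nominal growth factor: 1.13100. Real growth factor = 1.13100 / 1.18035 ≈ 0.95819.
Annualized: 0.95819^(1/4) − 1 ≈ -0.01062.

-1.06%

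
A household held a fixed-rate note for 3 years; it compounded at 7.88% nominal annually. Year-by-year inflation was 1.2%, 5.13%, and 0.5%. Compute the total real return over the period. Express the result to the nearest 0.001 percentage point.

17.422%

Cumulative inflation factor: 1.012 × 1.0513 × 1.005 ≈ 1.06924.
Nominal growth factor: 1.25552. Real growth factor = 1.25552 / 1.06924 ≈ 1.17422.
Total real return ≈ 17.4220%.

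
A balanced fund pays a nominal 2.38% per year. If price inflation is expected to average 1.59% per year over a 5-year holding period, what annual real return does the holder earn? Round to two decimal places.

With constant rates the annual real return is the same each year: (1+2.38%)/(1+1.59%) − 1 = 0.00778.

0.78%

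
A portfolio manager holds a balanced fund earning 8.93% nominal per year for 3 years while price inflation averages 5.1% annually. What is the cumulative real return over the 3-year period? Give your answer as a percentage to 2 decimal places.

The annual real rate is (1+8.93%)/(1+5.1%) − 1 = 3.6441%.
Compounded over 3 years: (1 + 0.036441)^3 − 1 ≈ 0.11336.

11.34%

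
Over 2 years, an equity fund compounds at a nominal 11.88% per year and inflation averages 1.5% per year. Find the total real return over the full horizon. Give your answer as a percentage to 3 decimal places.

21.499%

The annual real rate is (1+11.88%)/(1+1.5%) − 1 = 10.2266%.
Compounded over 2 years: (1 + 0.102266)^2 − 1 ≈ 0.21499.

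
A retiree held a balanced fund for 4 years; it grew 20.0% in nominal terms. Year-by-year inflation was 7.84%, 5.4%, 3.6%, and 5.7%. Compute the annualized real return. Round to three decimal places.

-0.910%

Cumulative inflation factor: 1.0784 × 1.054 × 1.036 × 1.057 ≈ 1.24467.
Nominal growth factor: 1.20000. Real growth factor = 1.20000 / 1.24467 ≈ 0.96411.
Annualized: 0.96411^(1/4) − 1 ≈ -0.00910.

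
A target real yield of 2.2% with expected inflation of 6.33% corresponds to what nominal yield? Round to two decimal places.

By the Fisher equation, 1 + r_nom = (1 + 2.2%)(1 + 6.33%) = 1.022 × 1.0633 = 1.0866926.
So r_nom = 8.66926%.

8.67%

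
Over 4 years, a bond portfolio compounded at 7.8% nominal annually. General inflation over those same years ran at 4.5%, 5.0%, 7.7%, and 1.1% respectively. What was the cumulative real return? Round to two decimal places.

Cumulative inflation factor: 1.045 × 1.050 × 1.077 × 1.011 ≈ 1.19474.
Nominal growth factor: 1.35044. Real growth factor = 1.35044 / 1.19474 ≈ 1.13032.
Total real return ≈ 13.0323%.

13.03%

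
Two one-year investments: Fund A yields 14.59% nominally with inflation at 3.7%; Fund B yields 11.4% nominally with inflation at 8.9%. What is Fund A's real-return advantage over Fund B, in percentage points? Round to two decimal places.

8.21

Fund A real return: 1.1459/1.037 − 1 = 10.501%.
Fund B real return: 1.114/1.089 − 1 = 2.296%.
Difference: 10.501 − 2.296 = 8.205 pp.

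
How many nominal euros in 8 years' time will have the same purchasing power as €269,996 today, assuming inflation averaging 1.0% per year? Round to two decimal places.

Cumulative price-level factor: (1+1.0%)^8 ≈ 1.0828567056.
Multiplying €269,996 by the price-level factor gives the future nominal sum.

€292,366.98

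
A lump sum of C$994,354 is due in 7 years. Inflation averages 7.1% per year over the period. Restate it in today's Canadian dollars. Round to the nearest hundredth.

C$615,197.74

Price-level factor over 7 years: (1 + 7.1%)^7 ≈ 1.6163160884.
Purchasing power today: C$994,354 divided by that factor.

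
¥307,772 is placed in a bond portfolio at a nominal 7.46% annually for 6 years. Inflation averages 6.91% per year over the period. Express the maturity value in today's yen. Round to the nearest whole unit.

¥317,395

Nominal value at maturity: ¥307,772 × (1 + 7.46%)^6 ≈ ¥473,926.
Price-level factor over 6 years: (1 + 6.91%)^6 ≈ 1.4931724808.
Dividing the nominal maturity value by the price-level factor gives the value in today's money.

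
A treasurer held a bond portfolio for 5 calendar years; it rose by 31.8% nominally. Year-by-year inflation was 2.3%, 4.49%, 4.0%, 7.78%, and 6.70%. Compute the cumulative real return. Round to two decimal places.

Cumulative inflation factor: 1.023 × 1.0449 × 1.040 × 1.0778 × 1.0670 ≈ 1.27846.
Nominal growth factor: 1.31800. Real growth factor = 1.31800 / 1.27846 ≈ 1.03093.
Total real return ≈ 3.0930%.

3.09%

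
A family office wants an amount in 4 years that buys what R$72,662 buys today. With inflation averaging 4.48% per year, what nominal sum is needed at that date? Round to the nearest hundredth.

R$86,584.47

Cumulative price-level factor: (1+4.48%)^4 ≈ 1.1916059298.
The nominal amount required is R$72,662 scaled up by that factor.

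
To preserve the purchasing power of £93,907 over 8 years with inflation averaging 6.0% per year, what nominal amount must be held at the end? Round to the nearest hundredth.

£149,673.49

Cumulative price-level factor: (1+6.0%)^8 ≈ 1.5938480745.
Multiplying £93,907 by the price-level factor gives the future nominal sum.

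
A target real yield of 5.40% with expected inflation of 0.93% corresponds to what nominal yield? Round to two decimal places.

By the Fisher equation, 1 + r_nom = (1 + 5.40%)(1 + 0.93%) = 1.0540 × 1.0093 = 1.0638022.
So r_nom = 6.38022%.

6.38%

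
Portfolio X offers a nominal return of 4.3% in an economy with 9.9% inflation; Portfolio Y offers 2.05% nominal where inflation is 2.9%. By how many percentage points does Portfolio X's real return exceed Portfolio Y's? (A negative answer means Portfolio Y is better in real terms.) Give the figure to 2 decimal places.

Portfolio X real return: 1.043/1.099 − 1 = -5.096%.
Portfolio Y real return: 1.0205/1.029 − 1 = -0.826%.
Difference: -5.096 − (-0.826) = -4.270 pp.

-4.27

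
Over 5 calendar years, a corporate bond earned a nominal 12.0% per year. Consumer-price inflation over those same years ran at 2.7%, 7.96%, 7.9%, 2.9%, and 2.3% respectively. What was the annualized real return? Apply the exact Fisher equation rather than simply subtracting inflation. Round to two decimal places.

Cumulative inflation factor: 1.027 × 1.0796 × 1.079 × 1.029 × 1.023 ≈ 1.25935.
Nominal growth factor: 1.76234. Real growth factor = 1.76234 / 1.25935 ≈ 1.39941.
Annualized: 1.39941^(1/5) − 1 ≈ 0.06952.

6.95%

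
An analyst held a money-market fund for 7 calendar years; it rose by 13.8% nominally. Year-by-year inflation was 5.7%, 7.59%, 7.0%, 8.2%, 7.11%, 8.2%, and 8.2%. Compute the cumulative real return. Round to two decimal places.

Cumulative inflation factor: 1.057 × 1.0759 × 1.070 × 1.082 × 1.0711 × 1.082 × 1.082 ≈ 1.65098.
Nominal growth factor: 1.13800. Real growth factor = 1.13800 / 1.65098 ≈ 0.68929.
Total real return ≈ -31.0713%.

-31.07%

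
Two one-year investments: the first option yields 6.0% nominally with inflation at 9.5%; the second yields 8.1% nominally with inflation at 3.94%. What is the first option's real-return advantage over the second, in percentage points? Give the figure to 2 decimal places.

The first option real return: 1.060/1.095 − 1 = -3.196%.
The second real return: 1.081/1.0394 − 1 = 4.002%.
Difference: -3.196 − 4.002 = -7.198 pp.

-7.20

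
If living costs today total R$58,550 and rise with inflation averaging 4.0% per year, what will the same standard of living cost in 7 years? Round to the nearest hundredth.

Cumulative price-level factor: (1+4.0%)^7 ≈ 1.3159317792.
The nominal amount required is R$58,550 scaled up by that factor.

R$77,047.81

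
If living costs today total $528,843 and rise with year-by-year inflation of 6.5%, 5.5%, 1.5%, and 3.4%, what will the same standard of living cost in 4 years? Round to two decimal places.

$623,613.36

Cumulative price-level factor: 1.065 × 1.055 × 1.015 × 1.034 ≈ 1.1792031983.
The nominal amount required is $528,843 scaled up by that factor.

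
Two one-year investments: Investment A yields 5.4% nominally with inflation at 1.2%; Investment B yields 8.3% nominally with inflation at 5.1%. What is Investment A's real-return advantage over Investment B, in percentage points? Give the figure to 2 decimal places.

Investment A real return: 1.054/1.012 − 1 = 4.150%.
Investment B real return: 1.083/1.051 − 1 = 3.045%.
Difference: 4.150 − 3.045 = 1.105 pp.

1.11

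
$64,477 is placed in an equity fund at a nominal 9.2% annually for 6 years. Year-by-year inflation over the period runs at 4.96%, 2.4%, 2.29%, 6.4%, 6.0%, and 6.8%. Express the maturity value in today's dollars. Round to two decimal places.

$82,559.10

Nominal value at maturity: $64,477 × (1 + 9.2%)^6 ≈ $109,330.33.
Price-level factor over 6 years: 1.0496 × 1.024 × 1.0229 × 1.064 × 1.060 × 1.068 ≈ 1.3242674464.
The maturity value deflated by that factor is the answer in today's purchasing power.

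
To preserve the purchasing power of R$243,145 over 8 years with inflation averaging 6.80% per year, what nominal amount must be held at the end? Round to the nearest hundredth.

R$411,562.09

Cumulative price-level factor: (1+6.80%)^8 ≈ 1.6926611311.
The nominal amount required is R$243,145 scaled up by that factor.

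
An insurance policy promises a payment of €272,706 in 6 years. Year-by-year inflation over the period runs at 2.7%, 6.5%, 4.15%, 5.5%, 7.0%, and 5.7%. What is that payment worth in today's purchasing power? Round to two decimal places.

Price-level factor over 6 years: 1.027 × 1.065 × 1.0415 × 1.055 × 1.070 × 1.057 ≈ 1.3592224851.
Purchasing power today: €272,706 divided by that factor.

€200,633.82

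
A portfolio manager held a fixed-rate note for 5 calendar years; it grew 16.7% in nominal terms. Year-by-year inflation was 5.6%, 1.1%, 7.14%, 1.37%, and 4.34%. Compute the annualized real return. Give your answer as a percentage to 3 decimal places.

Cumulative inflation factor: 1.056 × 1.011 × 1.0714 × 1.0137 × 1.0434 ≈ 1.20984.
Nominal growth factor: 1.16700. Real growth factor = 1.16700 / 1.20984 ≈ 0.96459.
Annualized: 0.96459^(1/5) − 1 ≈ -0.00718.

-0.718%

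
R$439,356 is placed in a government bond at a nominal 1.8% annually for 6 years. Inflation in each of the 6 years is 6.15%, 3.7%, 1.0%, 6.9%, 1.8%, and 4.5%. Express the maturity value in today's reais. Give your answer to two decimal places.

Nominal value at maturity: R$439,356 × (1 + 1.8%)^6 ≈ R$488,993.66.
Price-level factor over 6 years: 1.0615 × 1.037 × 1.010 × 1.069 × 1.018 × 1.045 ≈ 1.2643342485.
The maturity value deflated by that factor is the answer in today's purchasing power.

R$386,759.80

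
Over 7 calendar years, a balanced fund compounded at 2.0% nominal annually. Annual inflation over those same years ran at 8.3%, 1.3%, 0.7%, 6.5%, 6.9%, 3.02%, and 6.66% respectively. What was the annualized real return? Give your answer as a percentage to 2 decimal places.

Cumulative inflation factor: 1.083 × 1.013 × 1.007 × 1.065 × 1.069 × 1.0302 × 1.0666 ≈ 1.38203.
Nominal growth factor: 1.14869. Real growth factor = 1.14869 / 1.38203 ≈ 0.83116.
Annualized: 0.83116^(1/7) − 1 ≈ -0.02607.

-2.61%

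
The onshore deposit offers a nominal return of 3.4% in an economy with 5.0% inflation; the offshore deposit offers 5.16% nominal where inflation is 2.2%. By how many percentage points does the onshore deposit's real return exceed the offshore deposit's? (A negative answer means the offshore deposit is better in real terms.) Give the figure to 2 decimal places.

The onshore deposit real return: 1.034/1.050 − 1 = -1.524%.
The offshore deposit real return: 1.0516/1.022 − 1 = 2.896%.
Difference: -1.524 − 2.896 = -4.420 pp.

-4.42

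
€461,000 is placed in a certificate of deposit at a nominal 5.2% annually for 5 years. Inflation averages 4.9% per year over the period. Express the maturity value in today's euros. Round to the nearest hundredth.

€467,629.80

Nominal value at maturity: €461,000 × (1 + 5.2%)^5 ≈ €593,990.67.
Price-level factor over 5 years: (1 + 4.9%)^5 ≈ 1.2702155965.
The maturity value deflated by that factor is the answer in today's purchasing power.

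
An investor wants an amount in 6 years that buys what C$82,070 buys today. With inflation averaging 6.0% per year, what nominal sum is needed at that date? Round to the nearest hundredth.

Cumulative price-level factor: (1+6.0%)^6 ≈ 1.4185191123.
The nominal amount required is C$82,070 scaled up by that factor.

C$116,417.86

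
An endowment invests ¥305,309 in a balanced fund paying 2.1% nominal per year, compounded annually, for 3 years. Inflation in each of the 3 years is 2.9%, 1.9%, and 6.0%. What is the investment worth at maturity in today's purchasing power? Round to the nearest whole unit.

¥292,362

Nominal value at maturity: ¥305,309 × (1 + 2.1%)^3 ≈ ¥324,950.
Price-level factor over 3 years: 1.029 × 1.019 × 1.060 = 1.11146406.
The maturity value deflated by that factor is the answer in today's purchasing power.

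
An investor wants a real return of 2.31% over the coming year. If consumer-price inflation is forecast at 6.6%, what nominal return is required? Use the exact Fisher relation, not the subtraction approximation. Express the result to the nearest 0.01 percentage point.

9.06%

By the Fisher equation, 1 + r_nom = (1 + 2.31%)(1 + 6.6%) = 1.0231 × 1.066 = 1.0906246.
So r_nom = 9.06246%.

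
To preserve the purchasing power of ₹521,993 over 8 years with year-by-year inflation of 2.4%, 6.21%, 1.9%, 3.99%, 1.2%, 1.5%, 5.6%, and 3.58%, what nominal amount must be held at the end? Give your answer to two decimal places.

Cumulative price-level factor: 1.024 × 1.0621 × 1.019 × 1.0399 × 1.012 × 1.015 × 1.056 × 1.0358 ≈ 1.2948441748.
Multiplying ₹521,993 by the price-level factor gives the future nominal sum.

₹675,899.60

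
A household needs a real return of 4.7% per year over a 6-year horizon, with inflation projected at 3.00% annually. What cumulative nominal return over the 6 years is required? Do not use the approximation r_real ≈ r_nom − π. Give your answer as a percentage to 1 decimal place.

Required annual nominal rate: (1+4.7%)(1+3.00%) − 1 = 7.841%.
Cumulative over 6 years: (1 + 0.07841)^6 − 1 ≈ 0.57291.

57.3%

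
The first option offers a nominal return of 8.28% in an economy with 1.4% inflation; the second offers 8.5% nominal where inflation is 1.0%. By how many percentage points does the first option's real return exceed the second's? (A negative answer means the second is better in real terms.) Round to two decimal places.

The first option real return: 1.0828/1.014 − 1 = 6.785%.
The second real return: 1.085/1.010 − 1 = 7.426%.
Difference: 6.785 − 7.426 = -0.641 pp.

-0.64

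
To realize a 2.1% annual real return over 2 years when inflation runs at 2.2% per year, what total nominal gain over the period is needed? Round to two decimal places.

Required annual nominal rate: (1+2.1%)(1+2.2%) − 1 = 4.3462%.
Cumulative over 2 years: (1 + 0.043462)^2 − 1 ≈ 0.08881.

8.88%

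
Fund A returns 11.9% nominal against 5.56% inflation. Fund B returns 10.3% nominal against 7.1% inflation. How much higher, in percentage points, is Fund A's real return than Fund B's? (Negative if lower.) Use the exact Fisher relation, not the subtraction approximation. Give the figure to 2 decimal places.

Fund A real return: 1.119/1.0556 − 1 = 6.006%.
Fund B real return: 1.103/1.071 − 1 = 2.988%.
Difference: 6.006 − 2.988 = 3.018 pp.

3.02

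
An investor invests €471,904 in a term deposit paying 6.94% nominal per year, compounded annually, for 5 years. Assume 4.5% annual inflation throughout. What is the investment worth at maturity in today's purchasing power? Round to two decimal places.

Nominal value at maturity: €471,904 × (1 + 6.94%)^5 ≈ €660,016.14.
Price-level factor over 5 years: (1 + 4.5%)^5 ≈ 1.2461819377.
Dividing the nominal maturity value by the price-level factor gives the value in today's money.

€529,630.64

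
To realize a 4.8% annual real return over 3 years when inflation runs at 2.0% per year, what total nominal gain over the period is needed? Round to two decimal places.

Required annual nominal rate: (1+4.8%)(1+2.0%) − 1 = 6.896%.
Cumulative over 3 years: (1 + 0.06896)^3 − 1 ≈ 0.22147.

22.15%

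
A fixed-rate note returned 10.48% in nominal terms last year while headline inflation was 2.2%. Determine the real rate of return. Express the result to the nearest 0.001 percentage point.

Real return via the Fisher equation: (1 + 10.48%)/(1 + 2.2%) − 1 = 1.1048/1.022 − 1 ≈ 0.08102.

8.102%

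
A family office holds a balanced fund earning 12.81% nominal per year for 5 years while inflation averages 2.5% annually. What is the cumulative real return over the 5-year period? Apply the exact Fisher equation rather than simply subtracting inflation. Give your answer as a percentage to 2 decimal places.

61.48%

The annual real rate is (1+12.81%)/(1+2.5%) − 1 = 10.0585%.
Compounded over 5 years: (1 + 0.100585)^5 − 1 ≈ 0.61480.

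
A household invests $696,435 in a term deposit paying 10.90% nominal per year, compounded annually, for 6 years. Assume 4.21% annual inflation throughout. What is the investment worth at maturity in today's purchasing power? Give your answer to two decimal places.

$1,011,610.88

Nominal value at maturity: $696,435 × (1 + 10.90%)^6 ≈ $1,295,596.80.
Price-level factor over 6 years: (1 + 4.21%)^6 ≈ 1.2807264399.
Dividing the nominal maturity value by the price-level factor gives the value in today's money.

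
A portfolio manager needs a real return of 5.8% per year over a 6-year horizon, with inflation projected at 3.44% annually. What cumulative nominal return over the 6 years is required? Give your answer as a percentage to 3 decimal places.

71.809%

Required annual nominal rate: (1+5.8%)(1+3.44%) − 1 = 9.43952%.
Cumulative over 6 years: (1 + 0.0943952)^6 − 1 ≈ 0.71809.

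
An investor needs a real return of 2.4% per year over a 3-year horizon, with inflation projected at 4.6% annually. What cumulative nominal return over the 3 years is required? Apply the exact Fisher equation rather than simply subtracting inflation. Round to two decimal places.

22.88%

Required annual nominal rate: (1+2.4%)(1+4.6%) − 1 = 7.1104%.
Cumulative over 3 years: (1 + 0.071104)^3 − 1 ≈ 0.22884.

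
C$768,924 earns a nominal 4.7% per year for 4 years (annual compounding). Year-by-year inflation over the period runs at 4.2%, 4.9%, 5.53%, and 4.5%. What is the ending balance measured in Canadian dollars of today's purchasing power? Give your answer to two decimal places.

C$766,539.80

Nominal value at maturity: C$768,924 × (1 + 4.7%)^4 ≈ C$923,996.11.
Price-level factor over 4 years: 1.042 × 1.049 × 1.0553 × 1.045 ≈ 1.2054117922.
The maturity value deflated by that factor is the answer in today's purchasing power.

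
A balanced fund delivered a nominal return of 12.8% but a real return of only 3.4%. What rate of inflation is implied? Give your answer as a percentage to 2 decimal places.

From (1+r_nom) = (1+r_real)(1+π), we get 1+π = (1 + 12.8%)/(1 + 3.4%) = 1.128/1.034 ≈ 1.09091.
So π ≈ 9.0909%.

9.09%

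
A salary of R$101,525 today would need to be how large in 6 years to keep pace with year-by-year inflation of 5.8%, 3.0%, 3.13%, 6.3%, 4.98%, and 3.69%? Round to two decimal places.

R$132,025.44

Cumulative price-level factor: 1.058 × 1.030 × 1.0313 × 1.063 × 1.0498 × 1.0369 ≈ 1.3004229267.
The nominal amount required is R$101,525 scaled up by that factor.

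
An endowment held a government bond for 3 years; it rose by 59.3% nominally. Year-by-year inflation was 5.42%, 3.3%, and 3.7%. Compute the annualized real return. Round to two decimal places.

12.15%

Cumulative inflation factor: 1.0542 × 1.033 × 1.037 ≈ 1.12928.
Nominal growth factor: 1.59300. Real growth factor = 1.59300 / 1.12928 ≈ 1.41063.
Annualized: 1.41063^(1/3) − 1 ≈ 0.12151.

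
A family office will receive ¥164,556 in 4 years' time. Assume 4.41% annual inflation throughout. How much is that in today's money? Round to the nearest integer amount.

¥138,467

Price-level factor over 4 years: (1 + 4.41%)^4 ≈ 1.1884157068.
Purchasing power today: ¥164,556 divided by that factor.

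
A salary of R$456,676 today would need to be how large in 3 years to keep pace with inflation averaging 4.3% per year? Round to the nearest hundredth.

Cumulative price-level factor: (1+4.3%)^3 = 1.134626507.
Multiplying R$456,676 by the price-level factor gives the future nominal sum.

R$518,156.69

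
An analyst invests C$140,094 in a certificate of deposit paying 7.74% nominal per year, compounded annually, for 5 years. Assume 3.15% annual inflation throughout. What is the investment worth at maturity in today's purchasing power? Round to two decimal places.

C$174,163.94

Nominal value at maturity: C$140,094 × (1 + 7.74%)^5 ≈ C$203,378.20.
Price-level factor over 5 years: (1 + 3.15%)^5 ≈ 1.1677400126.
The maturity value deflated by that factor is the answer in today's purchasing power.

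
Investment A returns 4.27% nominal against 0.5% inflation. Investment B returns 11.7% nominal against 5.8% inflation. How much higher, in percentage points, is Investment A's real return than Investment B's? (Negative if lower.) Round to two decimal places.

-1.83

Investment A real return: 1.0427/1.005 − 1 = 3.751%.
Investment B real return: 1.117/1.058 − 1 = 5.577%.
Difference: 3.751 − 5.577 = -1.826 pp.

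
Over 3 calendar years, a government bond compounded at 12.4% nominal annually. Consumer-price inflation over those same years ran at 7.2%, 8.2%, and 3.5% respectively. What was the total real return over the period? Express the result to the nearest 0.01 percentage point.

18.29%

Cumulative inflation factor: 1.072 × 1.082 × 1.035 ≈ 1.20050.
Nominal growth factor: 1.42003. Real growth factor = 1.42003 / 1.20050 ≈ 1.18287.
Total real return ≈ 18.2869%.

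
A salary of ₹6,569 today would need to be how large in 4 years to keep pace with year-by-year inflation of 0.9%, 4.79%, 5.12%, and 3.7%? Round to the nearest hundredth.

₹7,571.37

Cumulative price-level factor: 1.009 × 1.0479 × 1.0512 × 1.037 ≈ 1.1525907111.
Multiplying ₹6,569 by the price-level factor gives the future nominal sum.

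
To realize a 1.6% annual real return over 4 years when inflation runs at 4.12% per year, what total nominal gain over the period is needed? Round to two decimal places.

Required annual nominal rate: (1+1.6%)(1+4.12%) − 1 = 5.78592%.
Cumulative over 4 years: (1 + 0.0578592)^4 − 1 ≈ 0.25231.

25.23%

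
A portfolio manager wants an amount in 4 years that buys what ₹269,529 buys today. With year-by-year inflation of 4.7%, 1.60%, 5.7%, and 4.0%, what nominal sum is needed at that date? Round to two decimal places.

₹315,176.78

Cumulative price-level factor: 1.047 × 1.0160 × 1.057 × 1.040 ≈ 1.1693612986.
Multiplying ₹269,529 by the price-level factor gives the future nominal sum.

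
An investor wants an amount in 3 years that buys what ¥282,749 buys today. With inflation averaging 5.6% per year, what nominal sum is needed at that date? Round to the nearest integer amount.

¥332,961

Cumulative price-level factor: (1+5.6%)^3 = 1.177583616.
The nominal amount required is ¥282,749 scaled up by that factor.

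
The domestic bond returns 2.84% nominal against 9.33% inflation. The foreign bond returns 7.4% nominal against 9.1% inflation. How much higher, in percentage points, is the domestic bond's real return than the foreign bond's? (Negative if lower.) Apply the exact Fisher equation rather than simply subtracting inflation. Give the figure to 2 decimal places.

The domestic bond real return: 1.0284/1.0933 − 1 = -5.936%.
The foreign bond real return: 1.074/1.091 − 1 = -1.558%.
Difference: -5.936 − (-1.558) = -4.378 pp.

-4.38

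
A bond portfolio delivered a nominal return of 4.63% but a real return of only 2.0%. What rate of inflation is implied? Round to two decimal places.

2.58%

From (1+r_nom) = (1+r_real)(1+π), we get 1+π = (1 + 4.63%)/(1 + 2.0%) = 1.0463/1.020 ≈ 1.02578.
So π ≈ 2.5784%.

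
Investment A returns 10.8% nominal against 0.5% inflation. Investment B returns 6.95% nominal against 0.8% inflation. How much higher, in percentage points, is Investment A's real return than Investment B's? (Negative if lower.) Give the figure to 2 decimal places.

Investment A real return: 1.108/1.005 − 1 = 10.249%.
Investment B real return: 1.0695/1.008 − 1 = 6.101%.
Difference: 10.249 − 6.101 = 4.148 pp.

4.15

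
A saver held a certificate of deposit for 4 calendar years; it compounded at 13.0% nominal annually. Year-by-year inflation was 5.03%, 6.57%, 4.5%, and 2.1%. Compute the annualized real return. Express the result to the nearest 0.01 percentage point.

Cumulative inflation factor: 1.0503 × 1.0657 × 1.045 × 1.021 ≈ 1.19424.
Nominal growth factor: 1.63047. Real growth factor = 1.63047 / 1.19424 ≈ 1.36529.
Annualized: 1.36529^(1/4) − 1 ≈ 0.08095.

8.10%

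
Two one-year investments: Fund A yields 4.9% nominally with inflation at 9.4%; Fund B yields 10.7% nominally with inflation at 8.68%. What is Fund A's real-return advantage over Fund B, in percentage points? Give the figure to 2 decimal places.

-5.97

Fund A real return: 1.049/1.094 − 1 = -4.113%.
Fund B real return: 1.107/1.0868 − 1 = 1.859%.
Difference: -4.113 − 1.859 = -5.972 pp.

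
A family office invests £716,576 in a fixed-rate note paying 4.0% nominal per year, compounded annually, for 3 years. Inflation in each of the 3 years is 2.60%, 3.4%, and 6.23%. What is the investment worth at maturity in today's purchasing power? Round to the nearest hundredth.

Nominal value at maturity: £716,576 × (1 + 4.0%)^3 ≈ £806,050.55.
Price-level factor over 3 years: 1.0260 × 1.034 × 1.0623 = 1.1269770732.
The maturity value deflated by that factor is the answer in today's purchasing power.

£715,232.43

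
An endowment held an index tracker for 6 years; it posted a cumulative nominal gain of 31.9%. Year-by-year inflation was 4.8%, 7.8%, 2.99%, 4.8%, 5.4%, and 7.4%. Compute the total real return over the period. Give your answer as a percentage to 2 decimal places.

-4.44%

Cumulative inflation factor: 1.048 × 1.078 × 1.0299 × 1.048 × 1.054 × 1.074 ≈ 1.38032.
Nominal growth factor: 1.31900. Real growth factor = 1.31900 / 1.38032 ≈ 0.95557.
Total real return ≈ -4.4428%.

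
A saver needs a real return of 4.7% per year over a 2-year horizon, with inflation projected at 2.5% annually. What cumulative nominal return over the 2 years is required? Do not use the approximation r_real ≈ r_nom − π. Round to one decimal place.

15.2%

Required annual nominal rate: (1+4.7%)(1+2.5%) − 1 = 7.3175%.
Cumulative over 2 years: (1 + 0.073175)^2 − 1 ≈ 0.15170.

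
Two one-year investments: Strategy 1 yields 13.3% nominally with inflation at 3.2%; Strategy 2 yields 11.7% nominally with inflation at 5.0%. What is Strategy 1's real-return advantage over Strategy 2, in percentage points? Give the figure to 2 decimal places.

Strategy 1 real return: 1.133/1.032 − 1 = 9.787%.
Strategy 2 real return: 1.117/1.050 − 1 = 6.381%.
Difference: 9.787 − 6.381 = 3.406 pp.

3.41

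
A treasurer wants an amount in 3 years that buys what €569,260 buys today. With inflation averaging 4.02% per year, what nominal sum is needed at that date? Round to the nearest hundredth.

Cumulative price-level factor: (1+4.02%)^3 ≈ 1.1255130848.
The nominal amount required is €569,260 scaled up by that factor.

€640,709.58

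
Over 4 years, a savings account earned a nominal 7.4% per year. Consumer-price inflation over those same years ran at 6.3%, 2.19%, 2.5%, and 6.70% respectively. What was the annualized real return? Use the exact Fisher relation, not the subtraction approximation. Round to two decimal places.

2.87%

Cumulative inflation factor: 1.063 × 1.0219 × 1.025 × 1.0670 ≈ 1.18804.
Nominal growth factor: 1.33051. Real growth factor = 1.33051 / 1.18804 ≈ 1.11992.
Annualized: 1.11992^(1/4) − 1 ≈ 0.02872.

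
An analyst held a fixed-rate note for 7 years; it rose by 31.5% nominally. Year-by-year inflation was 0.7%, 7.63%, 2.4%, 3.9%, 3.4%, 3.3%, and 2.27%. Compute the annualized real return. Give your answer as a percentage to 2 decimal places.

Cumulative inflation factor: 1.007 × 1.0763 × 1.024 × 1.039 × 1.034 × 1.033 × 1.0227 ≈ 1.25964.
Nominal growth factor: 1.31500. Real growth factor = 1.31500 / 1.25964 ≈ 1.04395.
Annualized: 1.04395^(1/7) − 1 ≈ 0.00616.

0.62%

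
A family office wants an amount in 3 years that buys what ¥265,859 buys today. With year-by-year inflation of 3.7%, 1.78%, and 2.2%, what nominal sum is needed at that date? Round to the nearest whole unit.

¥286,776

Cumulative price-level factor: 1.037 × 1.0178 × 1.022 = 1.0786786892.
The nominal amount required is ¥265,859 scaled up by that factor.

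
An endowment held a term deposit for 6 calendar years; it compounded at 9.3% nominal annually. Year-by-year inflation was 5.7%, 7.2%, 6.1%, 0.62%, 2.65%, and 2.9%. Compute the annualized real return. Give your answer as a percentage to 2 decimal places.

Cumulative inflation factor: 1.057 × 1.072 × 1.061 × 1.0062 × 1.0265 × 1.029 ≈ 1.27774.
Nominal growth factor: 1.70499. Real growth factor = 1.70499 / 1.27774 ≈ 1.33437.
Annualized: 1.33437^(1/6) − 1 ≈ 0.04925.

4.93%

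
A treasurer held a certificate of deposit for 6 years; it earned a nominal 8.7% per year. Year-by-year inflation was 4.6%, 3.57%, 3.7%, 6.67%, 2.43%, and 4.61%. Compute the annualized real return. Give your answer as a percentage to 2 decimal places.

4.26%

Cumulative inflation factor: 1.046 × 1.0357 × 1.037 × 1.0667 × 1.0243 × 1.0461 ≈ 1.28407.
Nominal growth factor: 1.64959. Real growth factor = 1.64959 / 1.28407 ≈ 1.28467.
Annualized: 1.28467^(1/6) − 1 ≈ 0.04263.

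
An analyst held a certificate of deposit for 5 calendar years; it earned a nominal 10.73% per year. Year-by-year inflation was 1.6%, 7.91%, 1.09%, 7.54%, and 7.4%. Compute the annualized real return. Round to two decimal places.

Cumulative inflation factor: 1.016 × 1.0791 × 1.0109 × 1.0754 × 1.074 ≈ 1.28008.
Nominal growth factor: 1.66466. Real growth factor = 1.66466 / 1.28008 ≈ 1.30043.
Annualized: 1.30043^(1/5) − 1 ≈ 0.05394.

5.39%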